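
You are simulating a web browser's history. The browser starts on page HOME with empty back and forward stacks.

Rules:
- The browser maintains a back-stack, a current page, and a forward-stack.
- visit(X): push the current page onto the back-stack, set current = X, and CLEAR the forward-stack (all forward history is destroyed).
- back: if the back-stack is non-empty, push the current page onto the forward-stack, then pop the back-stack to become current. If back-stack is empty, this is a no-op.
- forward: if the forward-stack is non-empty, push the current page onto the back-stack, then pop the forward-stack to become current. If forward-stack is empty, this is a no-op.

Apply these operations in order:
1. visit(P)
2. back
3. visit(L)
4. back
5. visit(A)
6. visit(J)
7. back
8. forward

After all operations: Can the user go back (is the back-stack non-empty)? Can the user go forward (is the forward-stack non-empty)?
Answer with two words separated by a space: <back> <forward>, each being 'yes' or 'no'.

Answer: yes no

Derivation:
After 1 (visit(P)): cur=P back=1 fwd=0
After 2 (back): cur=HOME back=0 fwd=1
After 3 (visit(L)): cur=L back=1 fwd=0
After 4 (back): cur=HOME back=0 fwd=1
After 5 (visit(A)): cur=A back=1 fwd=0
After 6 (visit(J)): cur=J back=2 fwd=0
After 7 (back): cur=A back=1 fwd=1
After 8 (forward): cur=J back=2 fwd=0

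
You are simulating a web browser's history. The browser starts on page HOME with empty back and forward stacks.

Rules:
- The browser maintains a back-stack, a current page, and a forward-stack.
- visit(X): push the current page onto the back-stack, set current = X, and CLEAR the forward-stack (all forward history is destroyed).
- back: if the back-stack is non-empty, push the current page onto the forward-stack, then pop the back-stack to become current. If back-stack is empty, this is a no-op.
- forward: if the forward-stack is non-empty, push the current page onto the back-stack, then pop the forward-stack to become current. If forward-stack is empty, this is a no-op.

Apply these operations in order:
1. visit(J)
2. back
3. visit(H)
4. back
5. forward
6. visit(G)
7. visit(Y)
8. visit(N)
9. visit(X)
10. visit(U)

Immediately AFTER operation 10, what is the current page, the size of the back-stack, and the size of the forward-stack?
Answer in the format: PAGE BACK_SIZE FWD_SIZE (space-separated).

After 1 (visit(J)): cur=J back=1 fwd=0
After 2 (back): cur=HOME back=0 fwd=1
After 3 (visit(H)): cur=H back=1 fwd=0
After 4 (back): cur=HOME back=0 fwd=1
After 5 (forward): cur=H back=1 fwd=0
After 6 (visit(G)): cur=G back=2 fwd=0
After 7 (visit(Y)): cur=Y back=3 fwd=0
After 8 (visit(N)): cur=N back=4 fwd=0
After 9 (visit(X)): cur=X back=5 fwd=0
After 10 (visit(U)): cur=U back=6 fwd=0

U 6 0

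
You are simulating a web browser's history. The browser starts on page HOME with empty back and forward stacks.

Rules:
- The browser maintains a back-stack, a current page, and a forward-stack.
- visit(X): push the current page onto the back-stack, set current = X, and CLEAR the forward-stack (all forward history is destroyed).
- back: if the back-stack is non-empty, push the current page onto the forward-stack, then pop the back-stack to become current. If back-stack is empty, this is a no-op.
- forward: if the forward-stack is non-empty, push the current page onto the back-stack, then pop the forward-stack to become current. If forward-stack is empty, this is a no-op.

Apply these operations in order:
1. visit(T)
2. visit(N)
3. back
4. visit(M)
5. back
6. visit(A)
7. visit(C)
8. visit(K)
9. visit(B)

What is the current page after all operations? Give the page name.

Answer: B

Derivation:
After 1 (visit(T)): cur=T back=1 fwd=0
After 2 (visit(N)): cur=N back=2 fwd=0
After 3 (back): cur=T back=1 fwd=1
After 4 (visit(M)): cur=M back=2 fwd=0
After 5 (back): cur=T back=1 fwd=1
After 6 (visit(A)): cur=A back=2 fwd=0
After 7 (visit(C)): cur=C back=3 fwd=0
After 8 (visit(K)): cur=K back=4 fwd=0
After 9 (visit(B)): cur=B back=5 fwd=0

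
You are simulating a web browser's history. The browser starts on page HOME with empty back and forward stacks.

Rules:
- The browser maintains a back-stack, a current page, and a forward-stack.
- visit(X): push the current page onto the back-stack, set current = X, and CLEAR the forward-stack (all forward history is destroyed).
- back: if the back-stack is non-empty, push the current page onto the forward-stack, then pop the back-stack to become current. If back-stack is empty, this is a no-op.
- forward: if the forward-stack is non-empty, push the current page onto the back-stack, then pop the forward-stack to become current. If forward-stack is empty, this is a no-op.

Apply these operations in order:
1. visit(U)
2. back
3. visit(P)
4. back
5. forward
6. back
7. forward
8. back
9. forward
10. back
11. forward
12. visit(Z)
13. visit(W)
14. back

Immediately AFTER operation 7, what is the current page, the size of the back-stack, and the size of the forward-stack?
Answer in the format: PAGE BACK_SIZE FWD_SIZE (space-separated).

After 1 (visit(U)): cur=U back=1 fwd=0
After 2 (back): cur=HOME back=0 fwd=1
After 3 (visit(P)): cur=P back=1 fwd=0
After 4 (back): cur=HOME back=0 fwd=1
After 5 (forward): cur=P back=1 fwd=0
After 6 (back): cur=HOME back=0 fwd=1
After 7 (forward): cur=P back=1 fwd=0

P 1 0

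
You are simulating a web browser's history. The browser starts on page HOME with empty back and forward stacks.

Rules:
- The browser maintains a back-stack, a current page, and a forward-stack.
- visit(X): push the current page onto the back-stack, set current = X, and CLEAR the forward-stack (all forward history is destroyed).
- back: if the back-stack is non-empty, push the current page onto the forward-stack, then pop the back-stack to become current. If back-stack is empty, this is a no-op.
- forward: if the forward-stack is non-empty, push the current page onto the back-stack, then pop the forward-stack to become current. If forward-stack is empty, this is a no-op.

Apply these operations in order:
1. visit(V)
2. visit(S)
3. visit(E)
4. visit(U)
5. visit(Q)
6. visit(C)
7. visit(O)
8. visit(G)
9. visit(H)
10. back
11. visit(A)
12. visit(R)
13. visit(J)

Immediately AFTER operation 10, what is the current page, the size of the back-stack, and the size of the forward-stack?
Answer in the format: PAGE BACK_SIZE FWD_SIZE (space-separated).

After 1 (visit(V)): cur=V back=1 fwd=0
After 2 (visit(S)): cur=S back=2 fwd=0
After 3 (visit(E)): cur=E back=3 fwd=0
After 4 (visit(U)): cur=U back=4 fwd=0
After 5 (visit(Q)): cur=Q back=5 fwd=0
After 6 (visit(C)): cur=C back=6 fwd=0
After 7 (visit(O)): cur=O back=7 fwd=0
After 8 (visit(G)): cur=G back=8 fwd=0
After 9 (visit(H)): cur=H back=9 fwd=0
After 10 (back): cur=G back=8 fwd=1

G 8 1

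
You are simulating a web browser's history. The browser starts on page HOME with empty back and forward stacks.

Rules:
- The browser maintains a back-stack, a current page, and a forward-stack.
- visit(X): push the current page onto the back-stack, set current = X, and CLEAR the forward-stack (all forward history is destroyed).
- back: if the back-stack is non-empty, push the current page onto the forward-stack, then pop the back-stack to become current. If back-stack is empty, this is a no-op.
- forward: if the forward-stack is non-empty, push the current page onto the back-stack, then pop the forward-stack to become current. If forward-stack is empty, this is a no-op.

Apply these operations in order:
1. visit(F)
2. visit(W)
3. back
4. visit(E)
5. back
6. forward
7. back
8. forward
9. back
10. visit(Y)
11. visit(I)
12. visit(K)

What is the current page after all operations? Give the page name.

After 1 (visit(F)): cur=F back=1 fwd=0
After 2 (visit(W)): cur=W back=2 fwd=0
After 3 (back): cur=F back=1 fwd=1
After 4 (visit(E)): cur=E back=2 fwd=0
After 5 (back): cur=F back=1 fwd=1
After 6 (forward): cur=E back=2 fwd=0
After 7 (back): cur=F back=1 fwd=1
After 8 (forward): cur=E back=2 fwd=0
After 9 (back): cur=F back=1 fwd=1
After 10 (visit(Y)): cur=Y back=2 fwd=0
After 11 (visit(I)): cur=I back=3 fwd=0
After 12 (visit(K)): cur=K back=4 fwd=0

Answer: K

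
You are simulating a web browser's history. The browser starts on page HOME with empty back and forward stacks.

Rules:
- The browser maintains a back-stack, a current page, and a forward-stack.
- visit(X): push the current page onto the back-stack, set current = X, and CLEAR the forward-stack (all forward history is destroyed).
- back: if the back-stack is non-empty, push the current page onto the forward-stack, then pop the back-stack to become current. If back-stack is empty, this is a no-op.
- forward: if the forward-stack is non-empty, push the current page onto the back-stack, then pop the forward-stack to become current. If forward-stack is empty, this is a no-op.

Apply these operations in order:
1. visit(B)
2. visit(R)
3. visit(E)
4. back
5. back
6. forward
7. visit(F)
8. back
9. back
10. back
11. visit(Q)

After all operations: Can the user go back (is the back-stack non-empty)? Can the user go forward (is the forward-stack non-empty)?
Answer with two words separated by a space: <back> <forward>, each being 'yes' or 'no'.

After 1 (visit(B)): cur=B back=1 fwd=0
After 2 (visit(R)): cur=R back=2 fwd=0
After 3 (visit(E)): cur=E back=3 fwd=0
After 4 (back): cur=R back=2 fwd=1
After 5 (back): cur=B back=1 fwd=2
After 6 (forward): cur=R back=2 fwd=1
After 7 (visit(F)): cur=F back=3 fwd=0
After 8 (back): cur=R back=2 fwd=1
After 9 (back): cur=B back=1 fwd=2
After 10 (back): cur=HOME back=0 fwd=3
After 11 (visit(Q)): cur=Q back=1 fwd=0

Answer: yes no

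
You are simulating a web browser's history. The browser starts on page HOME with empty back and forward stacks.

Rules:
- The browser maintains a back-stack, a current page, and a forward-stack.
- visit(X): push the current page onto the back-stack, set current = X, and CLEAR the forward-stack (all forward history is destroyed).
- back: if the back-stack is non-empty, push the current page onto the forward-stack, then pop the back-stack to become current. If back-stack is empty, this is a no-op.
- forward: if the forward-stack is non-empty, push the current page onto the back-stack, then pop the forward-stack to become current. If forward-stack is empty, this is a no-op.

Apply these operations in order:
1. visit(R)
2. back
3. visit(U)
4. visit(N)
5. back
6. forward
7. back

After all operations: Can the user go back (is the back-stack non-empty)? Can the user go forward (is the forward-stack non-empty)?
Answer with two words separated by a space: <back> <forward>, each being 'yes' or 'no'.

After 1 (visit(R)): cur=R back=1 fwd=0
After 2 (back): cur=HOME back=0 fwd=1
After 3 (visit(U)): cur=U back=1 fwd=0
After 4 (visit(N)): cur=N back=2 fwd=0
After 5 (back): cur=U back=1 fwd=1
After 6 (forward): cur=N back=2 fwd=0
After 7 (back): cur=U back=1 fwd=1

Answer: yes yes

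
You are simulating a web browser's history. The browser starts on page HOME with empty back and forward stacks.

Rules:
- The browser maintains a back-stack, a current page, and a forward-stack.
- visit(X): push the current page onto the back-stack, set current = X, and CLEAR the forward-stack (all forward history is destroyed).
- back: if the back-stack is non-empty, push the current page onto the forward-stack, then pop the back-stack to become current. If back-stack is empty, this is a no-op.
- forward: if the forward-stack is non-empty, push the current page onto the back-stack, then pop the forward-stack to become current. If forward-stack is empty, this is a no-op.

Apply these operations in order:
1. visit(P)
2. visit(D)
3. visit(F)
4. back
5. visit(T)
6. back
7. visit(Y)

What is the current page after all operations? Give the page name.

After 1 (visit(P)): cur=P back=1 fwd=0
After 2 (visit(D)): cur=D back=2 fwd=0
After 3 (visit(F)): cur=F back=3 fwd=0
After 4 (back): cur=D back=2 fwd=1
After 5 (visit(T)): cur=T back=3 fwd=0
After 6 (back): cur=D back=2 fwd=1
After 7 (visit(Y)): cur=Y back=3 fwd=0

Answer: Y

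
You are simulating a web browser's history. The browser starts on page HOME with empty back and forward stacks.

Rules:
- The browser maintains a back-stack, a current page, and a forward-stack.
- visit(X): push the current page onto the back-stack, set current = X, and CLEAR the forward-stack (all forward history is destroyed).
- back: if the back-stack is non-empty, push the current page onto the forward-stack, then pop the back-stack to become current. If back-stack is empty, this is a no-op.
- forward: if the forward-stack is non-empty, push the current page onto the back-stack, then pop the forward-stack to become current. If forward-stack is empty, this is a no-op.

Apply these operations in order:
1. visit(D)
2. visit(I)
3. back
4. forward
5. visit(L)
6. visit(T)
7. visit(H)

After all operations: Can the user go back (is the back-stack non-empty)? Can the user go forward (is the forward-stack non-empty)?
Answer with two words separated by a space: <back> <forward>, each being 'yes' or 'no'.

Answer: yes no

Derivation:
After 1 (visit(D)): cur=D back=1 fwd=0
After 2 (visit(I)): cur=I back=2 fwd=0
After 3 (back): cur=D back=1 fwd=1
After 4 (forward): cur=I back=2 fwd=0
After 5 (visit(L)): cur=L back=3 fwd=0
After 6 (visit(T)): cur=T back=4 fwd=0
After 7 (visit(H)): cur=H back=5 fwd=0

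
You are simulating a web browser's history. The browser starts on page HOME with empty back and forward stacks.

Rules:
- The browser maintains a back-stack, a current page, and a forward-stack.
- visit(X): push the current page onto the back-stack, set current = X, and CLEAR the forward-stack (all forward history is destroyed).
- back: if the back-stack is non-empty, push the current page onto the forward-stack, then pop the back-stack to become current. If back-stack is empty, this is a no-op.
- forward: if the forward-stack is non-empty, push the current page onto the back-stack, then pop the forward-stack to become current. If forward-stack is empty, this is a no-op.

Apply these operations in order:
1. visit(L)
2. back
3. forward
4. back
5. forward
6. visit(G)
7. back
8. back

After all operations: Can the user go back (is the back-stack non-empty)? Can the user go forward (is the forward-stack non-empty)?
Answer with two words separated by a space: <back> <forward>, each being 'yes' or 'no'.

Answer: no yes

Derivation:
After 1 (visit(L)): cur=L back=1 fwd=0
After 2 (back): cur=HOME back=0 fwd=1
After 3 (forward): cur=L back=1 fwd=0
After 4 (back): cur=HOME back=0 fwd=1
After 5 (forward): cur=L back=1 fwd=0
After 6 (visit(G)): cur=G back=2 fwd=0
After 7 (back): cur=L back=1 fwd=1
After 8 (back): cur=HOME back=0 fwd=2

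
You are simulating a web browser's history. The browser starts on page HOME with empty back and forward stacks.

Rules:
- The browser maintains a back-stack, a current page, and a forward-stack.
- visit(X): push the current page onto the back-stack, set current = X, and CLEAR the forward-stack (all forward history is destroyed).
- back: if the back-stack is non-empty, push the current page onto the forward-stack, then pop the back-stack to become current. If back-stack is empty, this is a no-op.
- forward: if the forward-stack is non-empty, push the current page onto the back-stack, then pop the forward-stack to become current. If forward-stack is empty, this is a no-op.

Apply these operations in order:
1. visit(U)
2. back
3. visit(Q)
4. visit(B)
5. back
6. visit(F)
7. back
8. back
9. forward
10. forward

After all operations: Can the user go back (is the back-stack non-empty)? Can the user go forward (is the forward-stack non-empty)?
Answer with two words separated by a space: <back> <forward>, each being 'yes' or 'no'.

After 1 (visit(U)): cur=U back=1 fwd=0
After 2 (back): cur=HOME back=0 fwd=1
After 3 (visit(Q)): cur=Q back=1 fwd=0
After 4 (visit(B)): cur=B back=2 fwd=0
After 5 (back): cur=Q back=1 fwd=1
After 6 (visit(F)): cur=F back=2 fwd=0
After 7 (back): cur=Q back=1 fwd=1
After 8 (back): cur=HOME back=0 fwd=2
After 9 (forward): cur=Q back=1 fwd=1
After 10 (forward): cur=F back=2 fwd=0

Answer: yes no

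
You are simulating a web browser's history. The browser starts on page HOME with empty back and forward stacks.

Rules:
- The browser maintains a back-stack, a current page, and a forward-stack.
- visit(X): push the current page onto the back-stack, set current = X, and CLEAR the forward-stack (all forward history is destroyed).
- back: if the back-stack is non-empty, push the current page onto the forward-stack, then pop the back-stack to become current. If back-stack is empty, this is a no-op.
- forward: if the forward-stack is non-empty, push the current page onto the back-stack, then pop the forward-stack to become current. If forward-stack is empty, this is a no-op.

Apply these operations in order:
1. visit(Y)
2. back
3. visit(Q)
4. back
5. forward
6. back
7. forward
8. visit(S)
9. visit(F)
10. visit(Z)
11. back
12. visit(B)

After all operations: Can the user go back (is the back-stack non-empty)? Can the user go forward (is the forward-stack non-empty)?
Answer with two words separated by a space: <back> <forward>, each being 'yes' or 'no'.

Answer: yes no

Derivation:
After 1 (visit(Y)): cur=Y back=1 fwd=0
After 2 (back): cur=HOME back=0 fwd=1
After 3 (visit(Q)): cur=Q back=1 fwd=0
After 4 (back): cur=HOME back=0 fwd=1
After 5 (forward): cur=Q back=1 fwd=0
After 6 (back): cur=HOME back=0 fwd=1
After 7 (forward): cur=Q back=1 fwd=0
After 8 (visit(S)): cur=S back=2 fwd=0
After 9 (visit(F)): cur=F back=3 fwd=0
After 10 (visit(Z)): cur=Z back=4 fwd=0
After 11 (back): cur=F back=3 fwd=1
After 12 (visit(B)): cur=B back=4 fwd=0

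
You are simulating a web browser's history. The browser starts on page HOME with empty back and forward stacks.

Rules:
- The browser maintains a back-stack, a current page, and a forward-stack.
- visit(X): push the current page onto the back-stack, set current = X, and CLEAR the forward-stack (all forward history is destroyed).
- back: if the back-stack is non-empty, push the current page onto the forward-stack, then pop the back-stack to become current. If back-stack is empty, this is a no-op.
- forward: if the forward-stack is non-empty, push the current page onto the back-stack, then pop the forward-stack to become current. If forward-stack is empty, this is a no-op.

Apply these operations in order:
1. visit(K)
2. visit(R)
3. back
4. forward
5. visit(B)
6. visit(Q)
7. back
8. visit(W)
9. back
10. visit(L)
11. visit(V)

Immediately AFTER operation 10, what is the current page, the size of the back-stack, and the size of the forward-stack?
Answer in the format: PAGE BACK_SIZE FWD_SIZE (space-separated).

After 1 (visit(K)): cur=K back=1 fwd=0
After 2 (visit(R)): cur=R back=2 fwd=0
After 3 (back): cur=K back=1 fwd=1
After 4 (forward): cur=R back=2 fwd=0
After 5 (visit(B)): cur=B back=3 fwd=0
After 6 (visit(Q)): cur=Q back=4 fwd=0
After 7 (back): cur=B back=3 fwd=1
After 8 (visit(W)): cur=W back=4 fwd=0
After 9 (back): cur=B back=3 fwd=1
After 10 (visit(L)): cur=L back=4 fwd=0

L 4 0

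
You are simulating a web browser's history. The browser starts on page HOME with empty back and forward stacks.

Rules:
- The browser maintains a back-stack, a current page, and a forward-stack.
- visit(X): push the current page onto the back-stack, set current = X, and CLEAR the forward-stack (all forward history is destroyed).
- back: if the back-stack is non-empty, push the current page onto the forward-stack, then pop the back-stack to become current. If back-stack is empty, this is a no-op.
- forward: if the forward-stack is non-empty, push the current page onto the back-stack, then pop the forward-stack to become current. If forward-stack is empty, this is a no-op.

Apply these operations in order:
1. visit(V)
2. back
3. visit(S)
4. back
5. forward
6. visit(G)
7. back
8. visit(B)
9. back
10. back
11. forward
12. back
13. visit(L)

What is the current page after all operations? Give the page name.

After 1 (visit(V)): cur=V back=1 fwd=0
After 2 (back): cur=HOME back=0 fwd=1
After 3 (visit(S)): cur=S back=1 fwd=0
After 4 (back): cur=HOME back=0 fwd=1
After 5 (forward): cur=S back=1 fwd=0
After 6 (visit(G)): cur=G back=2 fwd=0
After 7 (back): cur=S back=1 fwd=1
After 8 (visit(B)): cur=B back=2 fwd=0
After 9 (back): cur=S back=1 fwd=1
After 10 (back): cur=HOME back=0 fwd=2
After 11 (forward): cur=S back=1 fwd=1
After 12 (back): cur=HOME back=0 fwd=2
After 13 (visit(L)): cur=L back=1 fwd=0

Answer: L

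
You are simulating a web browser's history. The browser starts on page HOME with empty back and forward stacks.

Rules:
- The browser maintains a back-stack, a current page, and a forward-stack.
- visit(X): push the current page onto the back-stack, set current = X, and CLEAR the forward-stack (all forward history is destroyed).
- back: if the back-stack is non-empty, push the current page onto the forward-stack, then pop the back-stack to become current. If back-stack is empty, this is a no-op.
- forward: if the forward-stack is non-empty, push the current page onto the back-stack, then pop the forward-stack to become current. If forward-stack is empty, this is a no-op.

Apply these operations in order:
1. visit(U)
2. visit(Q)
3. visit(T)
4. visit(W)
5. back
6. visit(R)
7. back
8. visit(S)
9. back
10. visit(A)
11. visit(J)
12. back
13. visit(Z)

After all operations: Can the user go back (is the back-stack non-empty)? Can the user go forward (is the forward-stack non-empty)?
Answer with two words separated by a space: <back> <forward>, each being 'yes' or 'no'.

After 1 (visit(U)): cur=U back=1 fwd=0
After 2 (visit(Q)): cur=Q back=2 fwd=0
After 3 (visit(T)): cur=T back=3 fwd=0
After 4 (visit(W)): cur=W back=4 fwd=0
After 5 (back): cur=T back=3 fwd=1
After 6 (visit(R)): cur=R back=4 fwd=0
After 7 (back): cur=T back=3 fwd=1
After 8 (visit(S)): cur=S back=4 fwd=0
After 9 (back): cur=T back=3 fwd=1
After 10 (visit(A)): cur=A back=4 fwd=0
After 11 (visit(J)): cur=J back=5 fwd=0
After 12 (back): cur=A back=4 fwd=1
After 13 (visit(Z)): cur=Z back=5 fwd=0

Answer: yes no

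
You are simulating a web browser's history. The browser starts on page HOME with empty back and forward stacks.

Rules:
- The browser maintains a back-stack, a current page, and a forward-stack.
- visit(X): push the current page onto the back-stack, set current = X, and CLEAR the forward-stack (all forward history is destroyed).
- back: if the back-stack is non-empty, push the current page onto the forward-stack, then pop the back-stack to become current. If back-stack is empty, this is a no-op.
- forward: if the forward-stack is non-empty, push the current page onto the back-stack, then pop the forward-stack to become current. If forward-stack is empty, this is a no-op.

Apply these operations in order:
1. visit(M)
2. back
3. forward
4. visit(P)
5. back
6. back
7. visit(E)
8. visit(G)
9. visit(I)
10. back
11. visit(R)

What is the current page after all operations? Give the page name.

Answer: R

Derivation:
After 1 (visit(M)): cur=M back=1 fwd=0
After 2 (back): cur=HOME back=0 fwd=1
After 3 (forward): cur=M back=1 fwd=0
After 4 (visit(P)): cur=P back=2 fwd=0
After 5 (back): cur=M back=1 fwd=1
After 6 (back): cur=HOME back=0 fwd=2
After 7 (visit(E)): cur=E back=1 fwd=0
After 8 (visit(G)): cur=G back=2 fwd=0
After 9 (visit(I)): cur=I back=3 fwd=0
After 10 (back): cur=G back=2 fwd=1
After 11 (visit(R)): cur=R back=3 fwd=0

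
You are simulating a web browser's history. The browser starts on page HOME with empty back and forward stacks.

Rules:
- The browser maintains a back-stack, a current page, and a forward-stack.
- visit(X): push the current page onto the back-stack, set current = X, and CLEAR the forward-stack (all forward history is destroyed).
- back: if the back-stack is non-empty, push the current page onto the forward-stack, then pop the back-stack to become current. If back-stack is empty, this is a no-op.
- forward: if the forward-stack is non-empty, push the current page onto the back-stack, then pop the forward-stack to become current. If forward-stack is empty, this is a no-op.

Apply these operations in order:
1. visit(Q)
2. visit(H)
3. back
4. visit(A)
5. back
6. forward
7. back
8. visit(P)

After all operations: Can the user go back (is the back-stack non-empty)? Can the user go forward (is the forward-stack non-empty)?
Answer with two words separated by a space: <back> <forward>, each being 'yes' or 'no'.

After 1 (visit(Q)): cur=Q back=1 fwd=0
After 2 (visit(H)): cur=H back=2 fwd=0
After 3 (back): cur=Q back=1 fwd=1
After 4 (visit(A)): cur=A back=2 fwd=0
After 5 (back): cur=Q back=1 fwd=1
After 6 (forward): cur=A back=2 fwd=0
After 7 (back): cur=Q back=1 fwd=1
After 8 (visit(P)): cur=P back=2 fwd=0

Answer: yes no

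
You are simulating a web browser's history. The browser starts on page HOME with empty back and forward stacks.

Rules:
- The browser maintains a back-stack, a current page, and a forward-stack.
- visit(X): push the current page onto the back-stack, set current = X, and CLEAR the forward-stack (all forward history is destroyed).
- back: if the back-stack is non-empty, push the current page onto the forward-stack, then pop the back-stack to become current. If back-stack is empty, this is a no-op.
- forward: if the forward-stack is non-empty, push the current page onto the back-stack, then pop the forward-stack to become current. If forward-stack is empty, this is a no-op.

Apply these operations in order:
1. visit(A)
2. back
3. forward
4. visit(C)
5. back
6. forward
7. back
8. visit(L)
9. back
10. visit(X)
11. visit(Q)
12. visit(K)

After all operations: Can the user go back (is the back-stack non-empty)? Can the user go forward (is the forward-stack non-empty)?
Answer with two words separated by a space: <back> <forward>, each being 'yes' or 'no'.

After 1 (visit(A)): cur=A back=1 fwd=0
After 2 (back): cur=HOME back=0 fwd=1
After 3 (forward): cur=A back=1 fwd=0
After 4 (visit(C)): cur=C back=2 fwd=0
After 5 (back): cur=A back=1 fwd=1
After 6 (forward): cur=C back=2 fwd=0
After 7 (back): cur=A back=1 fwd=1
After 8 (visit(L)): cur=L back=2 fwd=0
After 9 (back): cur=A back=1 fwd=1
After 10 (visit(X)): cur=X back=2 fwd=0
After 11 (visit(Q)): cur=Q back=3 fwd=0
After 12 (visit(K)): cur=K back=4 fwd=0

Answer: yes no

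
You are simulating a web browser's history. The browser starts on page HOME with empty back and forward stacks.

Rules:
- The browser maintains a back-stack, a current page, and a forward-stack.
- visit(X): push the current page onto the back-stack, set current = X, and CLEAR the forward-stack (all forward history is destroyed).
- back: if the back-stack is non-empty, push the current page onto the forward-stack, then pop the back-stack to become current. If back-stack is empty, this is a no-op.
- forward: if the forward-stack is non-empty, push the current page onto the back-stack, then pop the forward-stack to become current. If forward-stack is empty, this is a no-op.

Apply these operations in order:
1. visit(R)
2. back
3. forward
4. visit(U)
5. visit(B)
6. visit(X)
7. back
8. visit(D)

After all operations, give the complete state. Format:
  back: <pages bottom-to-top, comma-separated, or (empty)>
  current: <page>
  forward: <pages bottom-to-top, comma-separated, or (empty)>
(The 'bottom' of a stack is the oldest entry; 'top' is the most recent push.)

After 1 (visit(R)): cur=R back=1 fwd=0
After 2 (back): cur=HOME back=0 fwd=1
After 3 (forward): cur=R back=1 fwd=0
After 4 (visit(U)): cur=U back=2 fwd=0
After 5 (visit(B)): cur=B back=3 fwd=0
After 6 (visit(X)): cur=X back=4 fwd=0
After 7 (back): cur=B back=3 fwd=1
After 8 (visit(D)): cur=D back=4 fwd=0

Answer: back: HOME,R,U,B
current: D
forward: (empty)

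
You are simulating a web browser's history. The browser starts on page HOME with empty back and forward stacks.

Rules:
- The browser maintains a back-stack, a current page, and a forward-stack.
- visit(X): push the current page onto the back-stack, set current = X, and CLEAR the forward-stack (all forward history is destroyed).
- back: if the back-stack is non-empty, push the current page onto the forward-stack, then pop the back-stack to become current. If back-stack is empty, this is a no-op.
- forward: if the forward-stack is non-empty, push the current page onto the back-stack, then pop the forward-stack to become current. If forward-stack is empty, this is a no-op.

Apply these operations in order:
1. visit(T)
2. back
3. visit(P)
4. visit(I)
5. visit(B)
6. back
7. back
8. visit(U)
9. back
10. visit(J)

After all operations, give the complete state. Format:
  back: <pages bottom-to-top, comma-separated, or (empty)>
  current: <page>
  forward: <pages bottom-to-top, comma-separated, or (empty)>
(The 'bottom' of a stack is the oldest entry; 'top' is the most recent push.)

Answer: back: HOME,P
current: J
forward: (empty)

Derivation:
After 1 (visit(T)): cur=T back=1 fwd=0
After 2 (back): cur=HOME back=0 fwd=1
After 3 (visit(P)): cur=P back=1 fwd=0
After 4 (visit(I)): cur=I back=2 fwd=0
After 5 (visit(B)): cur=B back=3 fwd=0
After 6 (back): cur=I back=2 fwd=1
After 7 (back): cur=P back=1 fwd=2
After 8 (visit(U)): cur=U back=2 fwd=0
After 9 (back): cur=P back=1 fwd=1
After 10 (visit(J)): cur=J back=2 fwd=0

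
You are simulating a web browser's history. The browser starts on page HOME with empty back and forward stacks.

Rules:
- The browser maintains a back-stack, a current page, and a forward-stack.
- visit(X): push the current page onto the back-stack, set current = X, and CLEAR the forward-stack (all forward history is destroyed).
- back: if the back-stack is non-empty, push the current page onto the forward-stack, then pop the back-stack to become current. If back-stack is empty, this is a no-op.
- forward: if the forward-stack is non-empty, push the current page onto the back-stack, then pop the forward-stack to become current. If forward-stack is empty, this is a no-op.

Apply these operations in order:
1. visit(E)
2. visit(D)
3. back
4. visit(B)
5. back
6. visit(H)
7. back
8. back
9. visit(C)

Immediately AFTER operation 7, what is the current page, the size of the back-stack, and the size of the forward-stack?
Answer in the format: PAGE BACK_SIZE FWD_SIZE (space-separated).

After 1 (visit(E)): cur=E back=1 fwd=0
After 2 (visit(D)): cur=D back=2 fwd=0
After 3 (back): cur=E back=1 fwd=1
After 4 (visit(B)): cur=B back=2 fwd=0
After 5 (back): cur=E back=1 fwd=1
After 6 (visit(H)): cur=H back=2 fwd=0
After 7 (back): cur=E back=1 fwd=1

E 1 1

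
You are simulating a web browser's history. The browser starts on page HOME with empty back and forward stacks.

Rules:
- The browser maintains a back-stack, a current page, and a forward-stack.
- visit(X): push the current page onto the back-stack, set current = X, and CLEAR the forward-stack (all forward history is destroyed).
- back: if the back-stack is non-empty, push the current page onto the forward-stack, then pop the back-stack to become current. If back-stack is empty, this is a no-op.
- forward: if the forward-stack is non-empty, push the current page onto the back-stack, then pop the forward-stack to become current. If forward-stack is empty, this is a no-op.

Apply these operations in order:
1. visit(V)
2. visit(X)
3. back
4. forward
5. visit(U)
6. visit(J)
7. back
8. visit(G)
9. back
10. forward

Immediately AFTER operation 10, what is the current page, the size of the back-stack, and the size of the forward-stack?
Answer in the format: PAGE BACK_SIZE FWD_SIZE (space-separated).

After 1 (visit(V)): cur=V back=1 fwd=0
After 2 (visit(X)): cur=X back=2 fwd=0
After 3 (back): cur=V back=1 fwd=1
After 4 (forward): cur=X back=2 fwd=0
After 5 (visit(U)): cur=U back=3 fwd=0
After 6 (visit(J)): cur=J back=4 fwd=0
After 7 (back): cur=U back=3 fwd=1
After 8 (visit(G)): cur=G back=4 fwd=0
After 9 (back): cur=U back=3 fwd=1
After 10 (forward): cur=G back=4 fwd=0

G 4 0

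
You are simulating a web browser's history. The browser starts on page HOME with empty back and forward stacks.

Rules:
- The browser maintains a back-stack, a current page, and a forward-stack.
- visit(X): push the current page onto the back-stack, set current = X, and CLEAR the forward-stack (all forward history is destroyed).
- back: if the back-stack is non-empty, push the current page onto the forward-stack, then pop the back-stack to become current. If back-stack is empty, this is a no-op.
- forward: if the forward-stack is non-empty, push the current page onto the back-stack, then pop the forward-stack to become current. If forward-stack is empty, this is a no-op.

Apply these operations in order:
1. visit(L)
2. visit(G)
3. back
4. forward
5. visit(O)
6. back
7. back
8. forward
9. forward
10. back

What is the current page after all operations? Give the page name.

After 1 (visit(L)): cur=L back=1 fwd=0
After 2 (visit(G)): cur=G back=2 fwd=0
After 3 (back): cur=L back=1 fwd=1
After 4 (forward): cur=G back=2 fwd=0
After 5 (visit(O)): cur=O back=3 fwd=0
After 6 (back): cur=G back=2 fwd=1
After 7 (back): cur=L back=1 fwd=2
After 8 (forward): cur=G back=2 fwd=1
After 9 (forward): cur=O back=3 fwd=0
After 10 (back): cur=G back=2 fwd=1

Answer: G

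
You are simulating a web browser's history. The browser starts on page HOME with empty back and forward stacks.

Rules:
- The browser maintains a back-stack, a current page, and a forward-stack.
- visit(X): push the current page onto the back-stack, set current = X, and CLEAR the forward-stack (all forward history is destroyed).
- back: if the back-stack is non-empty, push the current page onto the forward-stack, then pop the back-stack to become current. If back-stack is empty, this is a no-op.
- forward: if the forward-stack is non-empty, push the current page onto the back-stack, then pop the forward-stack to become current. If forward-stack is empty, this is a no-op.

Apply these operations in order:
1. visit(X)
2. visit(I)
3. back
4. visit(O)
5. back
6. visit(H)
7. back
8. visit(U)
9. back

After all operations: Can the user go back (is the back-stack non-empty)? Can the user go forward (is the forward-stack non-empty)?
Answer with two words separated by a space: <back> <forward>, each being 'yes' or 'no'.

After 1 (visit(X)): cur=X back=1 fwd=0
After 2 (visit(I)): cur=I back=2 fwd=0
After 3 (back): cur=X back=1 fwd=1
After 4 (visit(O)): cur=O back=2 fwd=0
After 5 (back): cur=X back=1 fwd=1
After 6 (visit(H)): cur=H back=2 fwd=0
After 7 (back): cur=X back=1 fwd=1
After 8 (visit(U)): cur=U back=2 fwd=0
After 9 (back): cur=X back=1 fwd=1

Answer: yes yes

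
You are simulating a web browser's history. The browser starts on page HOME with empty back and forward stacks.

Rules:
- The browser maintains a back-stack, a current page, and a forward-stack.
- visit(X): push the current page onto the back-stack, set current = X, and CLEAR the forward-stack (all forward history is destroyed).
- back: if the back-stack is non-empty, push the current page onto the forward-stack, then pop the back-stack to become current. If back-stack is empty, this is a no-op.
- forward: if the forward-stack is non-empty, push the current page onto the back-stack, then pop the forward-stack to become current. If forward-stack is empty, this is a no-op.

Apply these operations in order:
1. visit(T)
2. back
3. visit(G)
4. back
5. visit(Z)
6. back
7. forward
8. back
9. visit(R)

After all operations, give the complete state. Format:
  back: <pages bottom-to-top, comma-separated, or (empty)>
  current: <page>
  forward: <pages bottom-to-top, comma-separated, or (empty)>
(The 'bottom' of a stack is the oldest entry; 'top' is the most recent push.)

After 1 (visit(T)): cur=T back=1 fwd=0
After 2 (back): cur=HOME back=0 fwd=1
After 3 (visit(G)): cur=G back=1 fwd=0
After 4 (back): cur=HOME back=0 fwd=1
After 5 (visit(Z)): cur=Z back=1 fwd=0
After 6 (back): cur=HOME back=0 fwd=1
After 7 (forward): cur=Z back=1 fwd=0
After 8 (back): cur=HOME back=0 fwd=1
After 9 (visit(R)): cur=R back=1 fwd=0

Answer: back: HOME
current: R
forward: (empty)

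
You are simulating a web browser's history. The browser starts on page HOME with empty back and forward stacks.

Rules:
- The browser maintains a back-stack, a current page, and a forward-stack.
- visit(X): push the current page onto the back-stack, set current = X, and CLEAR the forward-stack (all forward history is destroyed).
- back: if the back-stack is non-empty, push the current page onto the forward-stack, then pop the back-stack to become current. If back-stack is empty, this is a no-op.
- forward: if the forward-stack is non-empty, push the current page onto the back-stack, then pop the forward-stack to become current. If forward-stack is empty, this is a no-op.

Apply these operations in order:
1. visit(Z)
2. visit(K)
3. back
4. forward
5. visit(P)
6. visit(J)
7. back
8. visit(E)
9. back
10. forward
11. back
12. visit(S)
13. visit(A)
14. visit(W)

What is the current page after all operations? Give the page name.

Answer: W

Derivation:
After 1 (visit(Z)): cur=Z back=1 fwd=0
After 2 (visit(K)): cur=K back=2 fwd=0
After 3 (back): cur=Z back=1 fwd=1
After 4 (forward): cur=K back=2 fwd=0
After 5 (visit(P)): cur=P back=3 fwd=0
After 6 (visit(J)): cur=J back=4 fwd=0
After 7 (back): cur=P back=3 fwd=1
After 8 (visit(E)): cur=E back=4 fwd=0
After 9 (back): cur=P back=3 fwd=1
After 10 (forward): cur=E back=4 fwd=0
After 11 (back): cur=P back=3 fwd=1
After 12 (visit(S)): cur=S back=4 fwd=0
After 13 (visit(A)): cur=A back=5 fwd=0
After 14 (visit(W)): cur=W back=6 fwd=0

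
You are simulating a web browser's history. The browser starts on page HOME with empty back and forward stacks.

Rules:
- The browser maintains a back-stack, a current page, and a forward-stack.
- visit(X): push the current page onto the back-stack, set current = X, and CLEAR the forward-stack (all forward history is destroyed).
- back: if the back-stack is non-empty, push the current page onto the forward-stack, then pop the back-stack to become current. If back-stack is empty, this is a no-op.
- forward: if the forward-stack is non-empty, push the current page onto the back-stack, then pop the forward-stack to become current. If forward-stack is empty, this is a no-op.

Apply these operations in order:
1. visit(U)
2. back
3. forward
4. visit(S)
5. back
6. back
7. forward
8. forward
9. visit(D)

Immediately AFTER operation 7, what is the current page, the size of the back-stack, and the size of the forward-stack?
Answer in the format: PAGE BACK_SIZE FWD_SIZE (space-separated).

After 1 (visit(U)): cur=U back=1 fwd=0
After 2 (back): cur=HOME back=0 fwd=1
After 3 (forward): cur=U back=1 fwd=0
After 4 (visit(S)): cur=S back=2 fwd=0
After 5 (back): cur=U back=1 fwd=1
After 6 (back): cur=HOME back=0 fwd=2
After 7 (forward): cur=U back=1 fwd=1

U 1 1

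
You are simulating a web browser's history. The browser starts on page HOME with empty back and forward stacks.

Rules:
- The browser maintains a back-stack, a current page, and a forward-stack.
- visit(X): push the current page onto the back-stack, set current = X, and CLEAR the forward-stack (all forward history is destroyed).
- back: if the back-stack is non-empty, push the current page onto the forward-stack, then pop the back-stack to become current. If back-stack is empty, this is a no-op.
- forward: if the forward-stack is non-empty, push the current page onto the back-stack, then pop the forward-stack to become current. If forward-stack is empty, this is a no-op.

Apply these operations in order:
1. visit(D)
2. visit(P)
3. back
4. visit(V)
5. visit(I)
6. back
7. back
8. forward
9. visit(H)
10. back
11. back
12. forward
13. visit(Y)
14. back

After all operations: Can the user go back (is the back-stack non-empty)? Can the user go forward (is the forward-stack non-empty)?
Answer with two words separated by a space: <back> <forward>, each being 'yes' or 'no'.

Answer: yes yes

Derivation:
After 1 (visit(D)): cur=D back=1 fwd=0
After 2 (visit(P)): cur=P back=2 fwd=0
After 3 (back): cur=D back=1 fwd=1
After 4 (visit(V)): cur=V back=2 fwd=0
After 5 (visit(I)): cur=I back=3 fwd=0
After 6 (back): cur=V back=2 fwd=1
After 7 (back): cur=D back=1 fwd=2
After 8 (forward): cur=V back=2 fwd=1
After 9 (visit(H)): cur=H back=3 fwd=0
After 10 (back): cur=V back=2 fwd=1
After 11 (back): cur=D back=1 fwd=2
After 12 (forward): cur=V back=2 fwd=1
After 13 (visit(Y)): cur=Y back=3 fwd=0
After 14 (back): cur=V back=2 fwd=1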